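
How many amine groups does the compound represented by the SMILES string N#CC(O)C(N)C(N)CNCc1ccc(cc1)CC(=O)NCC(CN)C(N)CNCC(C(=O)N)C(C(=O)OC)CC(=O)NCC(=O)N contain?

Working along the chain:
  N≡C: N≡C–: carbon triple-bonded to nitrogen → nitrile.
  CH(OH): –OH on an sp³ carbon → alcohol (secondary).
  CH(NH2): –NH2 on an sp³ carbon with no adjacent C=O → amine.
  CH(NH2): –NH2 on an sp³ carbon with no adjacent C=O → amine.
  CH2NHCH2: C–N–C with sp³ carbons and no adjacent C=O → amine (secondary).
  C6H4: para-disubstituted benzene ring → arene.
  CH2CONHCH2: –C(=O)–N– linkage → amide (the N is not an amine).
  CH(CH2NH2): pendant –CH2NH2: N on sp³ C, no adjacent C=O → amine.
  CH(NH2): –NH2 on an sp³ carbon with no adjacent C=O → amine.
  CH2NHCH2: C–N–C with sp³ carbons and no adjacent C=O → amine (secondary).
  CH(CONH2): pendant –CONH2: carbonyl C bonded to C and N → amide.
  CH(COOCH3): pendant –COOCH3: carbonyl C bonded to C and –OCH3 → ester.
  CH2CONHCH2: –C(=O)–N– linkage → amide (the N is not an amine).
  CONH2: –C(=O)NH2: carbonyl C bonded to C and to N → amide (the N is not a separate amine).
Amine appears at: CH(NH2), CH(NH2), CH2NHCH2, CH(CH2NH2), CH(NH2), CH2NHCH2 → 6.

6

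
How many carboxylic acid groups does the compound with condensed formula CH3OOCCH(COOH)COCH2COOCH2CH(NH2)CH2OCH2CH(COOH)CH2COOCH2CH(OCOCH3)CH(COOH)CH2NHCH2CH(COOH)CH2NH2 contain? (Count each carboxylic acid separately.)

4

Reading the structure from left to right:
  CH3OOC: CH3O–C(=O)–: carbonyl C bonded to C and to –OCH3 → ester (not ketone + ether).
  CH(COOH): pendant –COOH: carbonyl C bonded to C and –OH → carboxylic acid.
  CO: –C(=O)– with carbon on both sides → ketone.
  CH2COOCH2: –C(=O)–O–C with C on the carbonyl side → ester.
  CH(NH2): –NH2 on an sp³ carbon with no adjacent C=O → amine.
  CH2OCH2: C–O–C with sp³ carbons on both sides and no adjacent C=O → ether.
  CH(COOH): pendant –COOH: carbonyl C bonded to C and –OH → carboxylic acid.
  CH2COOCH2: –C(=O)–O–C with C on the carbonyl side → ester.
  CH(OCOCH3): pendant –OC(=O)CH3: an acyloxy group → ester.
  CH(COOH): pendant –COOH: carbonyl C bonded to C and –OH → carboxylic acid.
  CH2NHCH2: C–N–C with sp³ carbons and no adjacent C=O → amine (secondary).
  CH(COOH): pendant –COOH: carbonyl C bonded to C and –OH → carboxylic acid.
  CH2NH2: –NH2 on an sp³ carbon with no adjacent C=O → amine.
Carboxylic acid appears at: CH(COOH), CH(COOH), CH(COOH), CH(COOH) → 4.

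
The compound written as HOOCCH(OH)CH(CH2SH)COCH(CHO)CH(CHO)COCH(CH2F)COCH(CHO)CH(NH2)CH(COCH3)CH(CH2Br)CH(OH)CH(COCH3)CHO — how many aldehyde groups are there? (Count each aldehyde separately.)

Reading the structure from left to right:
  HOOC: –COOH: carbonyl C bonded to –OH and C → carboxylic acid (the –OH is not a separate alcohol).
  CH(OH): –OH on an sp³ carbon → alcohol (secondary).
  CH(CH2SH): pendant –CH2SH → thiol.
  CO: –C(=O)– with carbon on both sides → ketone.
  CH(CHO): pendant –CHO: carbonyl C bonded to C and H → aldehyde.
  CH(CHO): pendant –CHO: carbonyl C bonded to C and H → aldehyde.
  CO: –C(=O)– with carbon on both sides → ketone.
  CH(CH2F): pendant –CH2X: halogen on sp³ carbon → alkyl halide.
  CO: –C(=O)– with carbon on both sides → ketone.
  CH(CHO): pendant –CHO: carbonyl C bonded to C and H → aldehyde.
  CH(NH2): –NH2 on an sp³ carbon with no adjacent C=O → amine.
  CH(COCH3): pendant –COCH3: carbonyl C bonded to two carbons → ketone.
  CH(CH2Br): pendant –CH2X: halogen on sp³ carbon → alkyl halide.
  CH(OH): –OH on an sp³ carbon → alcohol (secondary).
  CH(COCH3): pendant –COCH3: carbonyl C bonded to two carbons → ketone.
  CHO: terminal –CHO: carbonyl C bonded to H and C → aldehyde.
Aldehyde appears at: CH(CHO), CH(CHO), CH(CHO), CHO → 4.

4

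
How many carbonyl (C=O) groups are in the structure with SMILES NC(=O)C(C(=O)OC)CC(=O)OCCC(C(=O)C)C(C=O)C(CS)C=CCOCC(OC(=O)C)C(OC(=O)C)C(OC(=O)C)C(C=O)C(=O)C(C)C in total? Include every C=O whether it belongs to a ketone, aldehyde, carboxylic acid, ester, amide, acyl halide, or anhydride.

H2NCO: amide, 1 C=O (running total 1).
CH(COOCH3): ester, 1 C=O (running total 2).
CH2COOCH2: ester, 1 C=O (running total 3).
CH(COCH3): ketone, 1 C=O (running total 4).
CH(CHO): aldehyde, 1 C=O (running total 5).
CH(OCOCH3): ester, 1 C=O (running total 6).
CH(OCOCH3): ester, 1 C=O (running total 7).
CH(OCOCH3): ester, 1 C=O (running total 8).
CH(CHO): aldehyde, 1 C=O (running total 9).
CO: ketone, 1 C=O (running total 10).

10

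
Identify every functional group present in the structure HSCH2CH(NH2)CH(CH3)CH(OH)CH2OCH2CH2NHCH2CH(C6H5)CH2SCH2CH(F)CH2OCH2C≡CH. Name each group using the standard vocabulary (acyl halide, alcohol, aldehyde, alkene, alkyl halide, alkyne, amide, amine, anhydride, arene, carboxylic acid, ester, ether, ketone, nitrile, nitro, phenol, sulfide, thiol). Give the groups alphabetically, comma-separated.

alcohol, alkyl halide, alkyne, amine, arene, ether, sulfide, thiol

–SH on an sp³ carbon → thiol.
–NH2 on an sp³ carbon with no adjacent C=O → amine.
–OH on an sp³ carbon → alcohol (secondary).
C–O–C with sp³ carbons on both sides and no adjacent C=O → ether.
C–N–C with sp³ carbons and no adjacent C=O → amine (secondary).
pendant –C6H5: benzene ring → arene.
C–S–C linkage → sulfide (thioether).
halogen on an sp³ carbon → alkyl halide.
C–O–C with sp³ carbons on both sides and no adjacent C=O → ether.
C≡C triple bond → alkyne.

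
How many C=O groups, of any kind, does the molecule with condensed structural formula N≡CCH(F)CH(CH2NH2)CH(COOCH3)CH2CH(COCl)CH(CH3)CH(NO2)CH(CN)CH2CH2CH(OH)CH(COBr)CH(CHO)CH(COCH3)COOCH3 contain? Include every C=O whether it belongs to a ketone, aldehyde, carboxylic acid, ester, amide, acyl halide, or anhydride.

6

CH(COOCH3): ester, 1 C=O (running total 1).
CH(COCl): acyl halide, 1 C=O (running total 2).
CH(COBr): acyl halide, 1 C=O (running total 3).
CH(CHO): aldehyde, 1 C=O (running total 4).
CH(COCH3): ketone, 1 C=O (running total 5).
COOCH3: ester, 1 C=O (running total 6).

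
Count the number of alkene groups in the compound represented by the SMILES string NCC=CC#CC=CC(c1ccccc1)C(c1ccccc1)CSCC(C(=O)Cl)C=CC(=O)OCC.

–NH2 on an sp³ carbon with no adjacent C=O → amine.
C=C double bond → alkene.
C≡C triple bond → alkyne.
C=C double bond → alkene.
pendant –C6H5: benzene ring → arene.
pendant –C6H5: benzene ring → arene.
C–S–C linkage → sulfide (thioether).
pendant –C(=O)X: carbonyl C bonded to C and halogen → acyl halide.
C=C double bond → alkene.
–C(=O)OCH2CH3: carbonyl C bonded to C and to –OEt → ester.
Alkene appears at: CH=CH, CH=CH, CH=CH → 3.

3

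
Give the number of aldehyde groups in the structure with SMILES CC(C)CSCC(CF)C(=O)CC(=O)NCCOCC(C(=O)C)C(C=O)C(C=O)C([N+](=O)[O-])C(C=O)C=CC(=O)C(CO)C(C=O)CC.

Taking each segment in turn:
  CH2SCH2: C–S–C linkage → sulfide (thioether).
  CH(CH2F): pendant –CH2X: halogen on sp³ carbon → alkyl halide.
  CO: –C(=O)– with carbon on both sides → ketone.
  CH2CONHCH2: –C(=O)–N– linkage → amide (the N is not an amine).
  CH2OCH2: C–O–C with sp³ carbons on both sides and no adjacent C=O → ether.
  CH(COCH3): pendant –COCH3: carbonyl C bonded to two carbons → ketone.
  CH(CHO): pendant –CHO: carbonyl C bonded to C and H → aldehyde.
  CH(CHO): pendant –CHO: carbonyl C bonded to C and H → aldehyde.
  CH(NO2): –NO2 on an sp³ carbon → nitro (the N=O is not a carbonyl).
  CH(CHO): pendant –CHO: carbonyl C bonded to C and H → aldehyde.
  CH=CH: C=C double bond → alkene.
  CO: –C(=O)– with carbon on both sides → ketone.
  CH(CH2OH): pendant –CH2OH on an sp³ backbone C → alcohol.
  CH(CHO): pendant –CHO: carbonyl C bonded to C and H → aldehyde.
Aldehyde appears at: CH(CHO), CH(CHO), CH(CHO), CH(CHO) → 4.

4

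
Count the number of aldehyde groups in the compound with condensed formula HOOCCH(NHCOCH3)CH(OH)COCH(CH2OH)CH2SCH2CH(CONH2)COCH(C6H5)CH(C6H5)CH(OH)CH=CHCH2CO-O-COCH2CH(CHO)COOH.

Reading the structure from left to right:
  HOOC: –COOH: carbonyl C bonded to –OH and C → carboxylic acid (the –OH is not a separate alcohol).
  CH(NHCOCH3): pendant –NHC(=O)CH3: N bonded to a carbonyl → amide (not amine).
  CH(OH): –OH on an sp³ carbon → alcohol (secondary).
  CO: –C(=O)– with carbon on both sides → ketone.
  CH(CH2OH): pendant –CH2OH on an sp³ backbone C → alcohol.
  CH2SCH2: C–S–C linkage → sulfide (thioether).
  CH(CONH2): pendant –CONH2: carbonyl C bonded to C and N → amide.
  CO: –C(=O)– with carbon on both sides → ketone.
  CH(C6H5): pendant –C6H5: benzene ring → arene.
  CH(C6H5): pendant –C6H5: benzene ring → arene.
  CH(OH): –OH on an sp³ carbon → alcohol (secondary).
  CH=CH: C=C double bond → alkene.
  CH2CO-O-COCH2: two acyl groups sharing one oxygen, –C(=O)–O–C(=O)– → anhydride.
  CH(CHO): pendant –CHO: carbonyl C bonded to C and H → aldehyde.
  COOH: –COOH: carbonyl C bonded to –OH and C → carboxylic acid (the –OH is not a separate alcohol).
Aldehyde appears at: CH(CHO) → 1.

1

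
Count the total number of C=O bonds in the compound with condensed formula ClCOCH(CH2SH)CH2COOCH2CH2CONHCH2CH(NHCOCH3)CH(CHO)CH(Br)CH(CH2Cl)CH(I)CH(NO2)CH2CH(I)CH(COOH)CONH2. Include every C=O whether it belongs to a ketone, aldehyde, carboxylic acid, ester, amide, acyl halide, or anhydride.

ClCO: acyl halide, 1 C=O (running total 1).
CH2COOCH2: ester, 1 C=O (running total 2).
CH2CONHCH2: amide, 1 C=O (running total 3).
CH(NHCOCH3): amide, 1 C=O (running total 4).
CH(CHO): aldehyde, 1 C=O (running total 5).
CH(COOH): carboxylic acid, 1 C=O (running total 6).
CONH2: amide, 1 C=O (running total 7).

7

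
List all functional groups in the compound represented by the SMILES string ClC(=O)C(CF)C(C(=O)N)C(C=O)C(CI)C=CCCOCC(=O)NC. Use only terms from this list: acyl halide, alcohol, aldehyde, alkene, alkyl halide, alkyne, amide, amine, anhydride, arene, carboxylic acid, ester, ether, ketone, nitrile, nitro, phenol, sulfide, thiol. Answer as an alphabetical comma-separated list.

–C(=O)Cl: carbonyl C bonded to C and to a halogen → acyl halide (not alkyl halide).
pendant –CH2X: halogen on sp³ carbon → alkyl halide.
pendant –CONH2: carbonyl C bonded to C and N → amide.
pendant –CHO: carbonyl C bonded to C and H → aldehyde.
pendant –CH2X: halogen on sp³ carbon → alkyl halide.
C=C double bond → alkene.
C–O–C with sp³ carbons on both sides and no adjacent C=O → ether.
–C(=O)NHCH3: carbonyl C bonded to C and to N → amide (the N is not an amine).

acyl halide, aldehyde, alkene, alkyl halide, amide, ether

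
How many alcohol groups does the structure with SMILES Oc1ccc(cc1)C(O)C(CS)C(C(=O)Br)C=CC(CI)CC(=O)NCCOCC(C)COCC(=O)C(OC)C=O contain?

Working along the chain:
  HOC6H4: –OH attached directly to an aromatic ring → phenol (not alcohol); the ring itself is an arene.
  CH(OH): –OH on an sp³ carbon → alcohol (secondary).
  CH(CH2SH): pendant –CH2SH → thiol.
  CH(COBr): pendant –C(=O)X: carbonyl C bonded to C and halogen → acyl halide.
  CH=CH: C=C double bond → alkene.
  CH(CH2I): pendant –CH2X: halogen on sp³ carbon → alkyl halide.
  CH2CONHCH2: –C(=O)–N– linkage → amide (the N is not an amine).
  CH2OCH2: C–O–C with sp³ carbons on both sides and no adjacent C=O → ether.
  CH2OCH2: C–O–C with sp³ carbons on both sides and no adjacent C=O → ether.
  CO: –C(=O)– with carbon on both sides → ketone.
  CH(OCH3): pendant –OCH3: C–O–C with sp³ C, no adjacent C=O → ether.
  CHO: terminal –CHO: carbonyl C bonded to H and C → aldehyde.
Alcohol appears at: CH(OH) → 1.

1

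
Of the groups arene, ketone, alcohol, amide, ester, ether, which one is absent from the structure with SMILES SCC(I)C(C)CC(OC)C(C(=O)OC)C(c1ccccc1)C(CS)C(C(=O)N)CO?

ester: present (CH(COOCH3) — pendant –COOCH3: carbonyl C bonded to C and –OCH3 → ester).
amide: present (CH(CONH2) — pendant –CONH2: carbonyl C bonded to C and N → amide).
ether: present (CH(OCH3) — pendant –OCH3: C–O–C with sp³ C, no adjacent C=O → ether).
alcohol: present (CH2OH — –OH on an sp³ carbon → alcohol).
arene: present (CH(C6H5) — pendant –C6H5: benzene ring → arene).
ketone: absent. In CH(COOCH3), the C=O is bonded to an –O–C group, which defines an ester, not a ketone. In CH(CONH2), the C=O is bonded to nitrogen, which defines an amide, not a ketone.

ketone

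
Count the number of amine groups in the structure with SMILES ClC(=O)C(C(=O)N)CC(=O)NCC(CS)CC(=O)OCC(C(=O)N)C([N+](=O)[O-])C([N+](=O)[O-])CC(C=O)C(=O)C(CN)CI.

–C(=O)Cl: carbonyl C bonded to C and to a halogen → acyl halide (not alkyl halide).
pendant –CONH2: carbonyl C bonded to C and N → amide.
–C(=O)–N– linkage → amide (the N is not an amine).
pendant –CH2SH → thiol.
–C(=O)–O–C with C on the carbonyl side → ester.
pendant –CONH2: carbonyl C bonded to C and N → amide.
–NO2 on an sp³ carbon → nitro (the N=O is not a carbonyl).
–NO2 on an sp³ carbon → nitro (the N=O is not a carbonyl).
pendant –CHO: carbonyl C bonded to C and H → aldehyde.
–C(=O)– with carbon on both sides → ketone.
pendant –CH2NH2: N on sp³ C, no adjacent C=O → amine.
halogen on an sp³ carbon → alkyl halide.
Amine appears at: CH(CH2NH2) → 1.

1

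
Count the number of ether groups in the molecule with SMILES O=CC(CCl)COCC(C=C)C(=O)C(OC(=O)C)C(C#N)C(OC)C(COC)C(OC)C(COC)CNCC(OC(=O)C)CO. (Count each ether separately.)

5

Taking each segment in turn:
  OHC: terminal –CHO: carbonyl C bonded to H and C → aldehyde.
  CH(CH2Cl): pendant –CH2X: halogen on sp³ carbon → alkyl halide.
  CH2OCH2: C–O–C with sp³ carbons on both sides and no adjacent C=O → ether.
  CH(CH=CH2): pendant –CH=CH2: C=C double bond → alkene.
  CO: –C(=O)– with carbon on both sides → ketone.
  CH(OCOCH3): pendant –OC(=O)CH3: an acyloxy group → ester.
  CH(CN): pendant –C≡N: nitrile.
  CH(OCH3): pendant –OCH3: C–O–C with sp³ C, no adjacent C=O → ether.
  CH(CH2OCH3): pendant –CH2OCH3: C–O–C linkage → ether.
  CH(OCH3): pendant –OCH3: C–O–C with sp³ C, no adjacent C=O → ether.
  CH(CH2OCH3): pendant –CH2OCH3: C–O–C linkage → ether.
  CH2NHCH2: C–N–C with sp³ carbons and no adjacent C=O → amine (secondary).
  CH(OCOCH3): pendant –OC(=O)CH3: an acyloxy group → ester.
  CH2OH: –OH on an sp³ carbon → alcohol.
Ether appears at: CH2OCH2, CH(OCH3), CH(CH2OCH3), CH(OCH3), CH(CH2OCH3) → 5.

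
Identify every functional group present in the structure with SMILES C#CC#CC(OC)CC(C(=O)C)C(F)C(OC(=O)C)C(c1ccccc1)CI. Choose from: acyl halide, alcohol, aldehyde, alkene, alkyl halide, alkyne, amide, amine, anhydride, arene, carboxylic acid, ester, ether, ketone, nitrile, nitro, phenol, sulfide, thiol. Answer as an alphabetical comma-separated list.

alkyl halide, alkyne, arene, ester, ether, ketone

Working along the chain:
  HC≡C: C≡C triple bond → alkyne.
  C≡C: C≡C triple bond → alkyne.
  CH(OCH3): pendant –OCH3: C–O–C with sp³ C, no adjacent C=O → ether.
  CH(COCH3): pendant –COCH3: carbonyl C bonded to two carbons → ketone.
  CH(F): halogen on an sp³ carbon → alkyl halide.
  CH(OCOCH3): pendant –OC(=O)CH3: an acyloxy group → ester.
  CH(C6H5): pendant –C6H5: benzene ring → arene.
  CH2I: halogen on an sp³ carbon → alkyl halide.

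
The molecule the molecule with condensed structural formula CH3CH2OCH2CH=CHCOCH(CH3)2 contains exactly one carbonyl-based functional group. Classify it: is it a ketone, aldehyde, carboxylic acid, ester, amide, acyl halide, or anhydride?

The carbonyl is in the CO segment: –C(=O)– with carbon on both sides → ketone.

ketone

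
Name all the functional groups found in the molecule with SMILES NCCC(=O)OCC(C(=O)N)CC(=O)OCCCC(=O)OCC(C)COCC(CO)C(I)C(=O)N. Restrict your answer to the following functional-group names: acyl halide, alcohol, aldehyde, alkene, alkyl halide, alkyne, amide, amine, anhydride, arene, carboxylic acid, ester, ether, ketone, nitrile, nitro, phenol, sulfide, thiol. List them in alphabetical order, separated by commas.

alcohol, alkyl halide, amide, amine, ester, ether

–NH2 on an sp³ carbon with no adjacent C=O → amine.
–C(=O)–O–C with C on the carbonyl side → ester.
pendant –CONH2: carbonyl C bonded to C and N → amide.
–C(=O)–O–C with C on the carbonyl side → ester.
–C(=O)–O–C with C on the carbonyl side → ester.
C–O–C with sp³ carbons on both sides and no adjacent C=O → ether.
pendant –CH2OH on an sp³ backbone C → alcohol.
halogen on an sp³ carbon → alkyl halide.
–C(=O)NH2: carbonyl C bonded to C and to N → amide (the N is not a separate amine).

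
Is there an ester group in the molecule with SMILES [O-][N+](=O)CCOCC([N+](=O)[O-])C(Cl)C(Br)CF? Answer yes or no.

no

Reading the structure from left to right:
  O2NCH2: –NO2 on carbon → nitro group.
  CH2OCH2: C–O–C with sp³ carbons on both sides and no adjacent C=O → ether.
  CH(NO2): –NO2 on an sp³ carbon → nitro (the N=O is not a carbonyl).
  CH(Cl): halogen on an sp³ carbon → alkyl halide.
  CH(Br): halogen on an sp³ carbon → alkyl halide.
  CH2F: halogen on an sp³ carbon → alkyl halide.
The groups actually present are: alkyl halide, ether, nitro.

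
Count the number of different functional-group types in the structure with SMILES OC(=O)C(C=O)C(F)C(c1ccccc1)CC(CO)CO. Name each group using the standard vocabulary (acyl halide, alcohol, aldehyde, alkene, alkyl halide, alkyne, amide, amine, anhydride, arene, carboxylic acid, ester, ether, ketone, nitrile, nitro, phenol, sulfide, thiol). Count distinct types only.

5

–COOH: carbonyl C bonded to –OH and C → carboxylic acid (the –OH is not a separate alcohol).
pendant –CHO: carbonyl C bonded to C and H → aldehyde.
halogen on an sp³ carbon → alkyl halide.
pendant –C6H5: benzene ring → arene.
pendant –CH2OH on an sp³ backbone C → alcohol.
–OH on an sp³ carbon → alcohol.
Distinct types present: alcohol, aldehyde, alkyl halide, arene, carboxylic acid.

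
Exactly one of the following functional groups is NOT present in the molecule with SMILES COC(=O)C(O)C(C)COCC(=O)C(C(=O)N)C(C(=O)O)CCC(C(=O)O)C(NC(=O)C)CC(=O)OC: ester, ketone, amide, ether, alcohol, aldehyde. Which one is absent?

aldehyde

ketone: present (CO — –C(=O)– with carbon on both sides → ketone).
amide: present (CH(CONH2) — pendant –CONH2: carbonyl C bonded to C and N → amide).
ether: present (CH2OCH2 — C–O–C with sp³ carbons on both sides and no adjacent C=O → ether).
alcohol: present (CH(OH) — –OH on an sp³ carbon → alcohol (secondary)).
ester: present (CH3OOC — CH3O–C(=O)–: carbonyl C bonded to C and to –OCH3 → ester (not ketone + ether)).
aldehyde: absent. In CO, the carbonyl carbon is bonded to two carbons, so it is a ketone, not an aldehyde. In CH(COOH), the carbonyl carbon bears –OH, not –H, so it is a carboxylic acid.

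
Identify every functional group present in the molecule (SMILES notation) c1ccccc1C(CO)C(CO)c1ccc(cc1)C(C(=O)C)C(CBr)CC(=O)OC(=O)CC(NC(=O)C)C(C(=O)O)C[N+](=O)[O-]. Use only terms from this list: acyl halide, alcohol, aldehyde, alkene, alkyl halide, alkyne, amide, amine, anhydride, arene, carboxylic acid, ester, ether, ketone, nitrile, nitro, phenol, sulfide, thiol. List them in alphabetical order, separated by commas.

Working along the chain:
  C6H5: C6H5– phenyl ring → arene.
  CH(CH2OH): pendant –CH2OH on an sp³ backbone C → alcohol.
  CH(CH2OH): pendant –CH2OH on an sp³ backbone C → alcohol.
  C6H4: para-disubstituted benzene ring → arene.
  CH(COCH3): pendant –COCH3: carbonyl C bonded to two carbons → ketone.
  CH(CH2Br): pendant –CH2X: halogen on sp³ carbon → alkyl halide.
  CH2CO-O-COCH2: two acyl groups sharing one oxygen, –C(=O)–O–C(=O)– → anhydride.
  CH(NHCOCH3): pendant –NHC(=O)CH3: N bonded to a carbonyl → amide (not amine).
  CH(COOH): pendant –COOH: carbonyl C bonded to C and –OH → carboxylic acid.
  CH2NO2: –NO2 on carbon → nitro group.

alcohol, alkyl halide, amide, anhydride, arene, carboxylic acid, ketone, nitro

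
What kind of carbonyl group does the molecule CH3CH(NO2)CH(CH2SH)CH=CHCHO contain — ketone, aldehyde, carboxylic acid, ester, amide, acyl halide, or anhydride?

aldehyde

The carbonyl is in the CHO segment: terminal –CHO: carbonyl C bonded to H and C → aldehyde.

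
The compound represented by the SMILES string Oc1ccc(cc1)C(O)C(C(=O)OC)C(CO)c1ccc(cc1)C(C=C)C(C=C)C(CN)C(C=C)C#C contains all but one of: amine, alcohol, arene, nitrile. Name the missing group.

nitrile

arene: present (HOC6H4 — –OH attached directly to an aromatic ring → phenol (not alcohol); the ring itself is an arene).
amine: present (CH(CH2NH2) — pendant –CH2NH2: N on sp³ C, no adjacent C=O → amine).
alcohol: present (CH(OH) — –OH on an sp³ carbon → alcohol (secondary)).
nitrile: absent. In C≡CH, the triple bond is C≡C, not C≡N.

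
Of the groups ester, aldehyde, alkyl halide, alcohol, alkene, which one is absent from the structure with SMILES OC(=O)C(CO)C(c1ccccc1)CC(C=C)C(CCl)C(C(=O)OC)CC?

aldehyde

alcohol: present (CH(CH2OH) — pendant –CH2OH on an sp³ backbone C → alcohol).
alkyl halide: present (CH(CH2Cl) — pendant –CH2X: halogen on sp³ carbon → alkyl halide).
ester: present (CH(COOCH3) — pendant –COOCH3: carbonyl C bonded to C and –OCH3 → ester).
alkene: present (CH(CH=CH2) — pendant –CH=CH2: C=C double bond → alkene).
aldehyde: absent. In HOOC, the carbonyl carbon bears –OH, not –H, so it is a carboxylic acid.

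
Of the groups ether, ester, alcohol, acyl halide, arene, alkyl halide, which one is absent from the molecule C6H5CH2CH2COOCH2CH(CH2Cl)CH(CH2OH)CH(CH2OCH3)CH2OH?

acyl halide

alkyl halide: present (CH(CH2Cl) — pendant –CH2X: halogen on sp³ carbon → alkyl halide).
ester: present (CH2COOCH2 — –C(=O)–O–C with C on the carbonyl side → ester).
ether: present (CH(CH2OCH3) — pendant –CH2OCH3: C–O–C linkage → ether).
alcohol: present (CH(CH2OH) — pendant –CH2OH on an sp³ backbone C → alcohol).
arene: present (C6H5 — C6H5– phenyl ring → arene).
acyl halide: no segment matches this pattern.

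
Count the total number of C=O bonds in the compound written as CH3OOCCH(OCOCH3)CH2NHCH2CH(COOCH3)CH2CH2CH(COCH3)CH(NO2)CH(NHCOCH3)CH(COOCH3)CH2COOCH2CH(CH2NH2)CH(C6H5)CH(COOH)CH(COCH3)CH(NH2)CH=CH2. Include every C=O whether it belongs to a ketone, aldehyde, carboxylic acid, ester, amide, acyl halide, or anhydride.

CH3OOC: ester, 1 C=O (running total 1).
CH(OCOCH3): ester, 1 C=O (running total 2).
CH(COOCH3): ester, 1 C=O (running total 3).
CH(COCH3): ketone, 1 C=O (running total 4).
CH(NHCOCH3): amide, 1 C=O (running total 5).
CH(COOCH3): ester, 1 C=O (running total 6).
CH2COOCH2: ester, 1 C=O (running total 7).
CH(COOH): carboxylic acid, 1 C=O (running total 8).
CH(COCH3): ketone, 1 C=O (running total 9).

9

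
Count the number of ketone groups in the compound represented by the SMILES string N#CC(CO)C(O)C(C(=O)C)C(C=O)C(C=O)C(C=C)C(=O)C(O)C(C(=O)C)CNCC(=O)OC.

3

Taking each segment in turn:
  N≡C: N≡C–: carbon triple-bonded to nitrogen → nitrile.
  CH(CH2OH): pendant –CH2OH on an sp³ backbone C → alcohol.
  CH(OH): –OH on an sp³ carbon → alcohol (secondary).
  CH(COCH3): pendant –COCH3: carbonyl C bonded to two carbons → ketone.
  CH(CHO): pendant –CHO: carbonyl C bonded to C and H → aldehyde.
  CH(CHO): pendant –CHO: carbonyl C bonded to C and H → aldehyde.
  CH(CH=CH2): pendant –CH=CH2: C=C double bond → alkene.
  CO: –C(=O)– with carbon on both sides → ketone.
  CH(OH): –OH on an sp³ carbon → alcohol (secondary).
  CH(COCH3): pendant –COCH3: carbonyl C bonded to two carbons → ketone.
  CH2NHCH2: C–N–C with sp³ carbons and no adjacent C=O → amine (secondary).
  COOCH3: –C(=O)OCH3: carbonyl C bonded to C and to –OCH3 → ester (not ketone + ether).
Ketone appears at: CH(COCH3), CO, CH(COCH3) → 3.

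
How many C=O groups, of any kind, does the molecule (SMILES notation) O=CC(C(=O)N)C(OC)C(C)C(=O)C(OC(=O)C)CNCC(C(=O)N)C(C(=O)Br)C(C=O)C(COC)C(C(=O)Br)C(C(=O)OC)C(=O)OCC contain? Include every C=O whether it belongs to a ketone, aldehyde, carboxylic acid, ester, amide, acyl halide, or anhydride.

OHC: aldehyde, 1 C=O (running total 1).
CH(CONH2): amide, 1 C=O (running total 2).
CO: ketone, 1 C=O (running total 3).
CH(OCOCH3): ester, 1 C=O (running total 4).
CH(CONH2): amide, 1 C=O (running total 5).
CH(COBr): acyl halide, 1 C=O (running total 6).
CH(CHO): aldehyde, 1 C=O (running total 7).
CH(COBr): acyl halide, 1 C=O (running total 8).
CH(COOCH3): ester, 1 C=O (running total 9).
COOCH2CH3: ester, 1 C=O (running total 10).

10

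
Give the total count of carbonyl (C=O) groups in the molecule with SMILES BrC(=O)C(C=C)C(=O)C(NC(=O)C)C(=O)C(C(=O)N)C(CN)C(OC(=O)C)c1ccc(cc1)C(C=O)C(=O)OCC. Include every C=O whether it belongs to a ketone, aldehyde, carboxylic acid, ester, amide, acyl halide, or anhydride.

BrCO: acyl halide, 1 C=O (running total 1).
CO: ketone, 1 C=O (running total 2).
CH(NHCOCH3): amide, 1 C=O (running total 3).
CO: ketone, 1 C=O (running total 4).
CH(CONH2): amide, 1 C=O (running total 5).
CH(OCOCH3): ester, 1 C=O (running total 6).
CH(CHO): aldehyde, 1 C=O (running total 7).
COOCH2CH3: ester, 1 C=O (running total 8).

8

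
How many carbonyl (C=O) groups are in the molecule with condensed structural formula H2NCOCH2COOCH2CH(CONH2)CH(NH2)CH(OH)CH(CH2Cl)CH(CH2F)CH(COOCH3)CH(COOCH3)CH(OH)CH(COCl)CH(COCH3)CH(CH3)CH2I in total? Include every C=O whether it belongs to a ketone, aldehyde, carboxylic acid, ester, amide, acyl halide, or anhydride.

7

H2NCO: amide, 1 C=O (running total 1).
CH2COOCH2: ester, 1 C=O (running total 2).
CH(CONH2): amide, 1 C=O (running total 3).
CH(COOCH3): ester, 1 C=O (running total 4).
CH(COOCH3): ester, 1 C=O (running total 5).
CH(COCl): acyl halide, 1 C=O (running total 6).
CH(COCH3): ketone, 1 C=O (running total 7).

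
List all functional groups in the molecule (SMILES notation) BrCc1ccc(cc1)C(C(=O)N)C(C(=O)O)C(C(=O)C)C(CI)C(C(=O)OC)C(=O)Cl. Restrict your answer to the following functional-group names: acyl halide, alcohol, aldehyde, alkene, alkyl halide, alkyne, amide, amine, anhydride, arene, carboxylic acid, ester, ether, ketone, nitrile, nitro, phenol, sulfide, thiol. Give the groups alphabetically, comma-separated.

Taking each segment in turn:
  BrCH2: halogen on an sp³ carbon → alkyl halide.
  C6H4: para-disubstituted benzene ring → arene.
  CH(CONH2): pendant –CONH2: carbonyl C bonded to C and N → amide.
  CH(COOH): pendant –COOH: carbonyl C bonded to C and –OH → carboxylic acid.
  CH(COCH3): pendant –COCH3: carbonyl C bonded to two carbons → ketone.
  CH(CH2I): pendant –CH2X: halogen on sp³ carbon → alkyl halide.
  CH(COOCH3): pendant –COOCH3: carbonyl C bonded to C and –OCH3 → ester.
  COCl: –C(=O)Cl: carbonyl C bonded to C and to a halogen → acyl halide (not alkyl halide).

acyl halide, alkyl halide, amide, arene, carboxylic acid, ester, ketone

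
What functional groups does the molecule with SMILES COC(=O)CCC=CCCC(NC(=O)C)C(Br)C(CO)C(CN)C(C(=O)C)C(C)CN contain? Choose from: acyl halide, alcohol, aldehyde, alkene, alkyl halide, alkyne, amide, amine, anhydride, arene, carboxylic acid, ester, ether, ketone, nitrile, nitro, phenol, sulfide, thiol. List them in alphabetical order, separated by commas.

CH3O–C(=O)–: carbonyl C bonded to C and to –OCH3 → ester (not ketone + ether).
C=C double bond → alkene.
pendant –NHC(=O)CH3: N bonded to a carbonyl → amide (not amine).
halogen on an sp³ carbon → alkyl halide.
pendant –CH2OH on an sp³ backbone C → alcohol.
pendant –CH2NH2: N on sp³ C, no adjacent C=O → amine.
pendant –COCH3: carbonyl C bonded to two carbons → ketone.
–NH2 on an sp³ carbon with no adjacent C=O → amine.

alcohol, alkene, alkyl halide, amide, amine, ester, ketone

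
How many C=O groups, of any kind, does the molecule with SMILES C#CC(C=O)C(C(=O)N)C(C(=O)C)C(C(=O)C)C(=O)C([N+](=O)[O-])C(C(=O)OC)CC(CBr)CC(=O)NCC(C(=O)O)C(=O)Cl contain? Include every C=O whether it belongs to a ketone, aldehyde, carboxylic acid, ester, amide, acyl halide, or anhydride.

CH(CHO): aldehyde, 1 C=O (running total 1).
CH(CONH2): amide, 1 C=O (running total 2).
CH(COCH3): ketone, 1 C=O (running total 3).
CH(COCH3): ketone, 1 C=O (running total 4).
CO: ketone, 1 C=O (running total 5).
CH(COOCH3): ester, 1 C=O (running total 6).
CH2CONHCH2: amide, 1 C=O (running total 7).
CH(COOH): carboxylic acid, 1 C=O (running total 8).
COCl: acyl halide, 1 C=O (running total 9).

9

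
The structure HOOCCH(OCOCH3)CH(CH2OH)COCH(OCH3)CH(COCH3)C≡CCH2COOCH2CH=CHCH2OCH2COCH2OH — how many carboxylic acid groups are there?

1

Reading the structure from left to right:
  HOOC: –COOH: carbonyl C bonded to –OH and C → carboxylic acid (the –OH is not a separate alcohol).
  CH(OCOCH3): pendant –OC(=O)CH3: an acyloxy group → ester.
  CH(CH2OH): pendant –CH2OH on an sp³ backbone C → alcohol.
  CO: –C(=O)– with carbon on both sides → ketone.
  CH(OCH3): pendant –OCH3: C–O–C with sp³ C, no adjacent C=O → ether.
  CH(COCH3): pendant –COCH3: carbonyl C bonded to two carbons → ketone.
  C≡C: C≡C triple bond → alkyne.
  CH2COOCH2: –C(=O)–O–C with C on the carbonyl side → ester.
  CH=CH: C=C double bond → alkene.
  CH2OCH2: C–O–C with sp³ carbons on both sides and no adjacent C=O → ether.
  CO: –C(=O)– with carbon on both sides → ketone.
  CH2OH: –OH on an sp³ carbon → alcohol.
Carboxylic acid appears at: HOOC → 1.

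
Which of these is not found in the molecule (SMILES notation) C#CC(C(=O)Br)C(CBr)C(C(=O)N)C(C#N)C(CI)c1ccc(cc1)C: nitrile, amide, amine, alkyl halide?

amine

nitrile: present (CH(CN) — pendant –C≡N: nitrile).
alkyl halide: present (CH(CH2Br) — pendant –CH2X: halogen on sp³ carbon → alkyl halide).
amide: present (CH(CONH2) — pendant –CONH2: carbonyl C bonded to C and N → amide).
amine: absent. In CH(CONH2), the nitrogen is bonded directly to a carbonyl carbon, making it part of an amide, not a free amine.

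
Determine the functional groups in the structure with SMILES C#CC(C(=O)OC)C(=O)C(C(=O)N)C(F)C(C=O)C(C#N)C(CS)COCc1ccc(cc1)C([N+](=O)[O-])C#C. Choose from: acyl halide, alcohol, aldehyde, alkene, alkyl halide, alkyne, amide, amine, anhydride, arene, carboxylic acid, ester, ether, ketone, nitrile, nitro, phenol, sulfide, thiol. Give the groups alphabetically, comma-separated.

aldehyde, alkyl halide, alkyne, amide, arene, ester, ether, ketone, nitrile, nitro, thiol

Working along the chain:
  HC≡C: C≡C triple bond → alkyne.
  CH(COOCH3): pendant –COOCH3: carbonyl C bonded to C and –OCH3 → ester.
  CO: –C(=O)– with carbon on both sides → ketone.
  CH(CONH2): pendant –CONH2: carbonyl C bonded to C and N → amide.
  CH(F): halogen on an sp³ carbon → alkyl halide.
  CH(CHO): pendant –CHO: carbonyl C bonded to C and H → aldehyde.
  CH(CN): pendant –C≡N: nitrile.
  CH(CH2SH): pendant –CH2SH → thiol.
  CH2OCH2: C–O–C with sp³ carbons on both sides and no adjacent C=O → ether.
  C6H4: para-disubstituted benzene ring → arene.
  CH(NO2): –NO2 on an sp³ carbon → nitro (the N=O is not a carbonyl).
  C≡CH: C≡C triple bond → alkyne.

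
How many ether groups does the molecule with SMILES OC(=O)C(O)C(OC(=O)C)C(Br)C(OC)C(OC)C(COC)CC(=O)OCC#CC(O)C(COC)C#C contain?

4

Working along the chain:
  HOOC: –COOH: carbonyl C bonded to –OH and C → carboxylic acid (the –OH is not a separate alcohol).
  CH(OH): –OH on an sp³ carbon → alcohol (secondary).
  CH(OCOCH3): pendant –OC(=O)CH3: an acyloxy group → ester.
  CH(Br): halogen on an sp³ carbon → alkyl halide.
  CH(OCH3): pendant –OCH3: C–O–C with sp³ C, no adjacent C=O → ether.
  CH(OCH3): pendant –OCH3: C–O–C with sp³ C, no adjacent C=O → ether.
  CH(CH2OCH3): pendant –CH2OCH3: C–O–C linkage → ether.
  CH2COOCH2: –C(=O)–O–C with C on the carbonyl side → ester.
  C≡C: C≡C triple bond → alkyne.
  CH(OH): –OH on an sp³ carbon → alcohol (secondary).
  CH(CH2OCH3): pendant –CH2OCH3: C–O–C linkage → ether.
  C≡CH: C≡C triple bond → alkyne.
Ether appears at: CH(OCH3), CH(OCH3), CH(CH2OCH3), CH(CH2OCH3) → 4.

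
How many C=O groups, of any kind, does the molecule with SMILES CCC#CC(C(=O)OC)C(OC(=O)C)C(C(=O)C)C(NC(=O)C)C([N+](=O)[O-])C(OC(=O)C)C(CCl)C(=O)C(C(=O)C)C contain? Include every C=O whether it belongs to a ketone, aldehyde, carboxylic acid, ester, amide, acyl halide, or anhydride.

7

CH(COOCH3): ester, 1 C=O (running total 1).
CH(OCOCH3): ester, 1 C=O (running total 2).
CH(COCH3): ketone, 1 C=O (running total 3).
CH(NHCOCH3): amide, 1 C=O (running total 4).
CH(OCOCH3): ester, 1 C=O (running total 5).
CO: ketone, 1 C=O (running total 6).
CH(COCH3): ketone, 1 C=O (running total 7).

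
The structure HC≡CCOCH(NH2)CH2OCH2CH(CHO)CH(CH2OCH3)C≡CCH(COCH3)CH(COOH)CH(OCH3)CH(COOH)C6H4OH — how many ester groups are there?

0

Working along the chain:
  HC≡C: C≡C triple bond → alkyne.
  CO: –C(=O)– with carbon on both sides → ketone.
  CH(NH2): –NH2 on an sp³ carbon with no adjacent C=O → amine.
  CH2OCH2: C–O–C with sp³ carbons on both sides and no adjacent C=O → ether.
  CH(CHO): pendant –CHO: carbonyl C bonded to C and H → aldehyde.
  CH(CH2OCH3): pendant –CH2OCH3: C–O–C linkage → ether.
  C≡C: C≡C triple bond → alkyne.
  CH(COCH3): pendant –COCH3: carbonyl C bonded to two carbons → ketone.
  CH(COOH): pendant –COOH: carbonyl C bonded to C and –OH → carboxylic acid.
  CH(OCH3): pendant –OCH3: C–O–C with sp³ C, no adjacent C=O → ether.
  CH(COOH): pendant –COOH: carbonyl C bonded to C and –OH → carboxylic acid.
  C6H4OH: –OH attached directly to an aromatic ring → phenol (not alcohol); the ring itself is an arene.
No segment is a ester: CO is ketone, not ester; CH2OCH2 is ether, not ester; CH(CH2OCH3) is ether, not ester. → 0.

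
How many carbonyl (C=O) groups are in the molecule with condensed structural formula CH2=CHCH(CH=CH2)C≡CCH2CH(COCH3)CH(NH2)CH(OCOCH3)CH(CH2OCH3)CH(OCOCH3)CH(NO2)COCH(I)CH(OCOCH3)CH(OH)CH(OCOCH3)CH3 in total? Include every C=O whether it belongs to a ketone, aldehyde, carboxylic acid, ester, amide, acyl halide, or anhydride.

6

CH(COCH3): ketone, 1 C=O (running total 1).
CH(OCOCH3): ester, 1 C=O (running total 2).
CH(OCOCH3): ester, 1 C=O (running total 3).
CO: ketone, 1 C=O (running total 4).
CH(OCOCH3): ester, 1 C=O (running total 5).
CH(OCOCH3): ester, 1 C=O (running total 6).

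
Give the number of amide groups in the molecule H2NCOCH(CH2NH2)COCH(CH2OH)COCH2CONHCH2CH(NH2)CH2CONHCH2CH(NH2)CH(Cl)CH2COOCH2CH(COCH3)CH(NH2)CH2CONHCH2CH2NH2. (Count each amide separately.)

4

Reading the structure from left to right:
  H2NCO: –C(=O)NH2: carbonyl C bonded to C and to N → amide (the N is not a separate amine).
  CH(CH2NH2): pendant –CH2NH2: N on sp³ C, no adjacent C=O → amine.
  CO: –C(=O)– with carbon on both sides → ketone.
  CH(CH2OH): pendant –CH2OH on an sp³ backbone C → alcohol.
  CO: –C(=O)– with carbon on both sides → ketone.
  CH2CONHCH2: –C(=O)–N– linkage → amide (the N is not an amine).
  CH(NH2): –NH2 on an sp³ carbon with no adjacent C=O → amine.
  CH2CONHCH2: –C(=O)–N– linkage → amide (the N is not an amine).
  CH(NH2): –NH2 on an sp³ carbon with no adjacent C=O → amine.
  CH(Cl): halogen on an sp³ carbon → alkyl halide.
  CH2COOCH2: –C(=O)–O–C with C on the carbonyl side → ester.
  CH(COCH3): pendant –COCH3: carbonyl C bonded to two carbons → ketone.
  CH(NH2): –NH2 on an sp³ carbon with no adjacent C=O → amine.
  CH2CONHCH2: –C(=O)–N– linkage → amide (the N is not an amine).
  CH2NH2: –NH2 on an sp³ carbon with no adjacent C=O → amine.
Amide appears at: H2NCO, CH2CONHCH2, CH2CONHCH2, CH2CONHCH2 → 4.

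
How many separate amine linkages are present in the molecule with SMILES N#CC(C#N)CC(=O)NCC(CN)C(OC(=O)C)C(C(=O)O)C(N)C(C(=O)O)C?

Taking each segment in turn:
  N≡C: N≡C–: carbon triple-bonded to nitrogen → nitrile.
  CH(CN): pendant –C≡N: nitrile.
  CH2CONHCH2: –C(=O)–N– linkage → amide (the N is not an amine).
  CH(CH2NH2): pendant –CH2NH2: N on sp³ C, no adjacent C=O → amine.
  CH(OCOCH3): pendant –OC(=O)CH3: an acyloxy group → ester.
  CH(COOH): pendant –COOH: carbonyl C bonded to C and –OH → carboxylic acid.
  CH(NH2): –NH2 on an sp³ carbon with no adjacent C=O → amine.
  CH(COOH): pendant –COOH: carbonyl C bonded to C and –OH → carboxylic acid.
Amine appears at: CH(CH2NH2), CH(NH2) → 2.

2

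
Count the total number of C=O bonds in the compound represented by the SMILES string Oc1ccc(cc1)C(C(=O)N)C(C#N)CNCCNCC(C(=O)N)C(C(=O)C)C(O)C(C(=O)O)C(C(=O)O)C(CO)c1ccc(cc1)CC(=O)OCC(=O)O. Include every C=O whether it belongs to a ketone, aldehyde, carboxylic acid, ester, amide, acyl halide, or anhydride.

7

CH(CONH2): amide, 1 C=O (running total 1).
CH(CONH2): amide, 1 C=O (running total 2).
CH(COCH3): ketone, 1 C=O (running total 3).
CH(COOH): carboxylic acid, 1 C=O (running total 4).
CH(COOH): carboxylic acid, 1 C=O (running total 5).
CH2COOCH2: ester, 1 C=O (running total 6).
COOH: carboxylic acid, 1 C=O (running total 7).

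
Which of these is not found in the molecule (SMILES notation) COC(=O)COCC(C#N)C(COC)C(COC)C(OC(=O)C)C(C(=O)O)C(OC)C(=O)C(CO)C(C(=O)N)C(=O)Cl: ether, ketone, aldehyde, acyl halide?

aldehyde

ketone: present (CO — –C(=O)– with carbon on both sides → ketone).
acyl halide: present (COCl — –C(=O)Cl: carbonyl C bonded to C and to a halogen → acyl halide (not alkyl halide)).
ether: present (CH2OCH2 — C–O–C with sp³ carbons on both sides and no adjacent C=O → ether).
aldehyde: absent. In CO, the carbonyl carbon is bonded to two carbons, so it is a ketone, not an aldehyde. In CH(COOH), the carbonyl carbon bears –OH, not –H, so it is a carboxylic acid.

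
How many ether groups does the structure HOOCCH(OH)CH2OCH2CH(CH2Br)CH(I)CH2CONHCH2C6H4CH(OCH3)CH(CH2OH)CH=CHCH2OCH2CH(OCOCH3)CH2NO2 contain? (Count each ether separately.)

3

Reading the structure from left to right:
  HOOC: –COOH: carbonyl C bonded to –OH and C → carboxylic acid (the –OH is not a separate alcohol).
  CH(OH): –OH on an sp³ carbon → alcohol (secondary).
  CH2OCH2: C–O–C with sp³ carbons on both sides and no adjacent C=O → ether.
  CH(CH2Br): pendant –CH2X: halogen on sp³ carbon → alkyl halide.
  CH(I): halogen on an sp³ carbon → alkyl halide.
  CH2CONHCH2: –C(=O)–N– linkage → amide (the N is not an amine).
  C6H4: para-disubstituted benzene ring → arene.
  CH(OCH3): pendant –OCH3: C–O–C with sp³ C, no adjacent C=O → ether.
  CH(CH2OH): pendant –CH2OH on an sp³ backbone C → alcohol.
  CH=CH: C=C double bond → alkene.
  CH2OCH2: C–O–C with sp³ carbons on both sides and no adjacent C=O → ether.
  CH(OCOCH3): pendant –OC(=O)CH3: an acyloxy group → ester.
  CH2NO2: –NO2 on carbon → nitro group.
Ether appears at: CH2OCH2, CH(OCH3), CH2OCH2 → 3.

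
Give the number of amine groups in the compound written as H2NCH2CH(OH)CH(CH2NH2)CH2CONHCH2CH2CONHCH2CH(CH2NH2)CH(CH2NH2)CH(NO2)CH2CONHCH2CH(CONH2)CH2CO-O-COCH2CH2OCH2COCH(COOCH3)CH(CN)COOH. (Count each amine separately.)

Taking each segment in turn:
  H2NCH2: –NH2 on an sp³ carbon with no adjacent C=O → amine.
  CH(OH): –OH on an sp³ carbon → alcohol (secondary).
  CH(CH2NH2): pendant –CH2NH2: N on sp³ C, no adjacent C=O → amine.
  CH2CONHCH2: –C(=O)–N– linkage → amide (the N is not an amine).
  CH2CONHCH2: –C(=O)–N– linkage → amide (the N is not an amine).
  CH(CH2NH2): pendant –CH2NH2: N on sp³ C, no adjacent C=O → amine.
  CH(CH2NH2): pendant –CH2NH2: N on sp³ C, no adjacent C=O → amine.
  CH(NO2): –NO2 on an sp³ carbon → nitro (the N=O is not a carbonyl).
  CH2CONHCH2: –C(=O)–N– linkage → amide (the N is not an amine).
  CH(CONH2): pendant –CONH2: carbonyl C bonded to C and N → amide.
  CH2CO-O-COCH2: two acyl groups sharing one oxygen, –C(=O)–O–C(=O)– → anhydride.
  CH2OCH2: C–O–C with sp³ carbons on both sides and no adjacent C=O → ether.
  CO: –C(=O)– with carbon on both sides → ketone.
  CH(COOCH3): pendant –COOCH3: carbonyl C bonded to C and –OCH3 → ester.
  CH(CN): pendant –C≡N: nitrile.
  COOH: –COOH: carbonyl C bonded to –OH and C → carboxylic acid (the –OH is not a separate alcohol).
Amine appears at: H2NCH2, CH(CH2NH2), CH(CH2NH2), CH(CH2NH2) → 4.

4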